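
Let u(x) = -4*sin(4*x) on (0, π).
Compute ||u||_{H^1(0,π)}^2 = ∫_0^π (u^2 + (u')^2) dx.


||u||_{H^1(0,π)}^2 = 136*π

u'(x) = -16*cos(4*x).
Expand u² and (u')² and integrate term by term on (0, π), using: for integers n ≥ 1, ∫_0^π sin²(nx) dx = ∫_0^π cos²(nx) dx = π/2; for n ≠ n', ∫_0^π sin(nx)sin(n'x) dx = ∫_0^π cos(nx)cos(n'x) dx = 0; and by product-to-sum, ∫_0^π sin(nx)cos(n'x) dx = ½∫_0^π [sin((n+n')x) + sin((n−n')x)] dx, which is 0 when n+n' is even and 2n/(n²−n'²) when n+n' is odd (it need not vanish on (0, π)).
  u² squared terms: (-4)²·∫sin(4x)² dx = 16·π/2 = 8*π.
  So ∫_0^π u² dx = 8*π.
  (u')² squared terms: (-16)²·∫cos(4x)² dx = 256·π/2 = 128*π.
  So ∫_0^π (u')² dx = 128*π.
||u||_{H^1}^2 = (8*π) + (128*π) = 136*π.


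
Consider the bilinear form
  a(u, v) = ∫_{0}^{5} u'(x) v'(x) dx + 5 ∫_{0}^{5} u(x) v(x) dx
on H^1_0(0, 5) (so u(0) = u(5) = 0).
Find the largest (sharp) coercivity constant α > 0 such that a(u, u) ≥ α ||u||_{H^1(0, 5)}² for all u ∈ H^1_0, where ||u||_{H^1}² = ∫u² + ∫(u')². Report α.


α = 1

Coercivity of a(·,·) on H^1_0(0, 5) means a(u, u) ≥ α ||u||_{H^1}² for every u ∈ H^1_0.
The interval has length L = 5, and Poincaré/coercivity depend only on L. Here a(u, u) = ∫(u')² + (5)·∫u².
Here c = 5 ≥ 1, so a(u,u) = ∫(u')² + c∫u² ≥ ∫(u')² + ∫u² = ||u||_{H^1}², i.e. α = 1 works. No larger α is possible: a(u,u) ≥ α||u||_{H^1}² means (1−α)∫(u')² ≥ (α−c)∫u², and for the modes u_n = sin(nπ(x−x₀)/L) (x₀ the left endpoint) one has ∫u_n²/∫(u_n')² = (L/(nπ))² → 0, so a(u_n,u_n)/||u_n||_{H^1}² → 1. Hence the optimal constant is α = 1.
Therefore α = 1.


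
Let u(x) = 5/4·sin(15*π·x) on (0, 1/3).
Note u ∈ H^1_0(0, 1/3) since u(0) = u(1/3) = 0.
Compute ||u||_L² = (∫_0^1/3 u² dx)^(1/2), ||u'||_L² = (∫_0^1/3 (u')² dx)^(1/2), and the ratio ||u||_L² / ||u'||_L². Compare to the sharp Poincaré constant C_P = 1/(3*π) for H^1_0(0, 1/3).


||u||_L² / ||u'||_L² = 1/(15*π) < C_P = 1/(3*π).

u(x) = 5/4·sin(15*π·x), so u'(x) = 75*π*cos(15*π*x)/4.
Writing u(x) = A·sin(kπx/L) with A = 5/4 and k = 5, use ∫_0^L sin²(kπx/L) dx = L/2 and ∫_0^L cos²(kπx/L) dx = L/2.
u² = 25/16·sin²(15*π·x) and (u')² = 5625*π^2/16·cos²(15*π·x), and each of sin², cos² integrates to L/2 = 1/6 over (0, 1/3).
∫_0^1/3 u² dx = 25/96, so ||u||_L² = 5*sqrt(6)/24.
∫_0^1/3 (u')² dx = 1875*π^2/32, so ||u'||_L² = 25*sqrt(6)*π/8.
Ratio ||u||_L² / ||u'||_L² = 1/(15*π).
Sharp Poincaré constant on H^1_0(0, 1/3) is C_P = L/π = 1/(3*π), achieved by sin(3*π·x).
This is the k = 5 harmonic; the ratio L/(kπ) is strictly less than C_P = L/π, consistent with the sharp inequality ||u||_L² ≤ C_P ||u'||_L².


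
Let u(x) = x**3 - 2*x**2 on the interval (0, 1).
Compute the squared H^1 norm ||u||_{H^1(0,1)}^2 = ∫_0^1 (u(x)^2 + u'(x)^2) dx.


||u||_{H^1}^2 = 148/105

The H^1 norm (squared) on an interval (0, L) is
  ||u||_{H^1}^2 = ∫_0^L u(x)^2 dx + ∫_0^L u'(x)^2 dx.
Compute u'(x) = 3*x**2 - 4*x.
Then u(x)^2 = x**6 - 4*x**5 + 4*x**4 and u'(x)^2 = 9*x**4 - 24*x**3 + 16*x**2.
Integrate each monomial from 0 to 1 using ∫_0^1 c·x^n dx = c·1^(n+1)/(n+1):
  ∫_0^1 u(x)^2 dx = ∫_0^1 (x^6 - 4*x^5 + 4*x^4) dx. Term by term:
    ∫_0^1 x^6 dx = 1/7;  ∫_0^1 -4*x^5 dx = -2/3;  ∫_0^1 4*x^4 dx = 4/5.
  Sum: 1/7 − 2/3 + 4/5 = 29/105.
  ∫_0^1 u'(x)^2 dx = ∫_0^1 (9*x^4 - 24*x^3 + 16*x^2) dx. Term by term:
    ∫_0^1 9*x^4 dx = 9/5;  ∫_0^1 -24*x^3 dx = -6;  ∫_0^1 16*x^2 dx = 16/3.
  Sum: 9/5 − 6 + 16/3 = 17/15.
Adding: ||u||_{H^1}^2 = 29/105 + 17/15 = 148/105.


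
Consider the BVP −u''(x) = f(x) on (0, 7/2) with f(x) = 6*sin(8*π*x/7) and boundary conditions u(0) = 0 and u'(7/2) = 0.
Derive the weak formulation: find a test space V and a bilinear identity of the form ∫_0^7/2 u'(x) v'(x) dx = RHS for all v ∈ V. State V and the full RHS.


V = {v ∈ H^1(0, 7/2) : v(0) = 0} (test functions vanish at x = 0 where u is specified); weak form: ∫_0^7/2 u'v' dx = ∫_0^7/2 (6*sin(8*π*x/7)) v dx for all v ∈ V.

Multiply both sides by a test function v and integrate from 0 to 7/2:
  ∫_0^7/2 −u''(x) v(x) dx = ∫_0^7/2 f(x) v(x) dx.
Integrate the LHS by parts once:
  ∫_0^7/2 −u'' v dx = −[u'(x) v(x)]_0^7/2 + ∫_0^7/2 u'(x) v'(x) dx.
Thus ∫_0^7/2 u'(x) v'(x) dx = ∫_0^7/2 f(x) v(x) dx + [u'(x) v(x)]_0^7/2.
Choose V so that boundary terms are either known or forced to vanish.
Mixed BC: u(0) = 0 (Dirichlet) and u'(7/2) = 0 (Neumann). Define V = {v ∈ H^1(0, 7/2) : v(0) = 0}. Then [u' v]_0^7/2 = u'(7/2)·v(7/2) − u'(0)·0 = 0.
Weak formulation: find u (satisfying any essential BC) such that ∫_0^7/2 u'(x) v'(x) dx = ∫_0^7/2 f v dx for all v ∈ V (Dirichlet at 0 absorbed into V; the Neumann datum at x = 7/2 is zero, so no boundary term remains).
Substituting f(x) = 6*sin(8*π*x/7), the right-hand side is ∫_0^7/2 (6*sin(8*π*x/7)) v dx.


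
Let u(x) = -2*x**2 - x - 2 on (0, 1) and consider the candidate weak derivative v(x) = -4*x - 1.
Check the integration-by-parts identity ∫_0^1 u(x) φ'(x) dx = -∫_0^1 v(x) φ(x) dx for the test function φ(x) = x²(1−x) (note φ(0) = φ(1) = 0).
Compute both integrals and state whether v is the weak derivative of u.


LHS = 17/60, RHS = 17/60. Yes, v = u' weakly.

u(x) = -2*x**2 - x - 2, classical derivative u'(x) = -4*x - 1.
φ(x) = x²(1−x), so φ'(x) = x*(2 - 3*x).
Note φ(0) = φ(1) = 0, so the boundary term u·φ vanishes.
LHS = ∫_0^1 u(x) φ'(x) dx = ∫_0^1 (6*x^4 - x^3 + 4*x^2 - 4*x) dx. Term by term:
  ∫_0^1 6*x^4 dx = 6/5;  ∫_0^1 -x^3 dx = -1/4;  ∫_0^1 4*x^2 dx = 4/3;
  ∫_0^1 -4*x dx = -2.
Sum: 6/5 − 1/4 + 4/3 − 2 = 17/60.
So LHS = 17/60.
∫_0^1 v(x) φ(x) dx = ∫_0^1 (4*x^4 - 3*x^3 - x^2) dx. Term by term:
  ∫_0^1 4*x^4 dx = 4/5;  ∫_0^1 -3*x^3 dx = -3/4;  ∫_0^1 -x^2 dx = -1/3.
Sum: 4/5 − 3/4 − 1/3 = -17/60.
So RHS = -∫_0^1 v(x) φ(x) dx = 17/60.
LHS = RHS, so the identity holds for this test φ.
Moreover u is smooth here and v(x) = u'(x) = -4*x - 1 pointwise, so the identity holds for every test function. Hence v is the weak derivative of u.


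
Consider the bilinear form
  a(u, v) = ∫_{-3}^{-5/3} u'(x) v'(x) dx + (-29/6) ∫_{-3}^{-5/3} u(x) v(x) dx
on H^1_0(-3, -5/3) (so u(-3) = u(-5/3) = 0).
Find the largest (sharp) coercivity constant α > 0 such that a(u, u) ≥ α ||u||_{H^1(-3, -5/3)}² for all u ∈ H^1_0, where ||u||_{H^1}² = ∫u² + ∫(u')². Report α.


α = (-232 + 27*π^2)/(3*(16 + 9*π^2))

Coercivity of a(·,·) on H^1_0(-3, -5/3) means a(u, u) ≥ α ||u||_{H^1}² for every u ∈ H^1_0.
The interval has length L = 4/3, and Poincaré/coercivity depend only on L. Here a(u, u) = ∫(u')² + (-29/6)·∫u².
Here c = -29/6 < 0 with |c| < (π/L)² = 9*π^2/16, so coercivity still holds. The condition a(u,u) ≥ α||u||_{H^1}² reads (1−α)∫(u')² ≥ (α−c)∫u². Any admissible α is ≤ 1 (rapidly oscillating u have ∫u²/∫(u')² → 0), and α = 1 would force 0 ≥ (1−c)∫u², impossible since c < 1; so 1−α > 0. By the sharp Poincaré inequality on H^1_0 of an interval of length L, ∫(u')² ≥ (π/L)²∫u² with equality for the first sine mode sin(π(x−x₀)/L) (x₀ the left endpoint), so the inequality holds for all u iff (1−α)(π/L)² ≥ α − c, i.e. α ≤ ((π/L)² + c)/((π/L)² + 1) = (1 + c(L/π)²)/(1 + (L/π)²). (Direct route, valid since c ≤ 0: Poincaré gives c∫u² ≥ c(L/π)²∫(u')², so a(u,u) ≥ (1 + c(L/π)²)∫(u')², while ||u||_{H^1}² ≤ (1 + (L/π)²)∫(u')²; dividing yields the same α.) With (π/L)² = 9*π^2/16 and c = -29/6, the largest admissible constant is α = ((π/L)² + c)/((π/L)² + 1).
Simplifying, α = (-232 + 27*π^2)/(3*(16 + 9*π^2)).


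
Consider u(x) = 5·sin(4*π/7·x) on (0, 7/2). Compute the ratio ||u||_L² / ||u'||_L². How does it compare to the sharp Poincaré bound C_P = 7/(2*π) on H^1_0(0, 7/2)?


||u||_L² / ||u'||_L² = 7/(4*π) < C_P = 7/(2*π).

u(x) = 5·sin(4*π/7·x), so u'(x) = 20*π*cos(4*π*x/7)/7.
Writing u(x) = A·sin(kπx/L) with A = 5 and k = 2, use ∫_0^L sin²(kπx/L) dx = L/2 and ∫_0^L cos²(kπx/L) dx = L/2.
u² = 25·sin²(4*π/7·x) and (u')² = 400*π^2/49·cos²(4*π/7·x), and each of sin², cos² integrates to L/2 = 7/4 over (0, 7/2).
∫_0^7/2 u² dx = 175/4, so ||u||_L² = 5*sqrt(7)/2.
∫_0^7/2 (u')² dx = 100*π^2/7, so ||u'||_L² = 10*sqrt(7)*π/7.
Ratio ||u||_L² / ||u'||_L² = 7/(4*π).
Sharp Poincaré constant on H^1_0(0, 7/2) is C_P = L/π = 7/(2*π), achieved by sin(2*π/7·x).
This is the k = 2 harmonic; the ratio L/(kπ) is strictly less than C_P = L/π, consistent with the sharp inequality ||u||_L² ≤ C_P ||u'||_L².


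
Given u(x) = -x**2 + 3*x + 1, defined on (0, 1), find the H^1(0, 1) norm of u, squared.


||u||_{H^1}^2 = 281/30

The H^1 norm (squared) on an interval (0, L) is
  ||u||_{H^1}^2 = ∫_0^L u(x)^2 dx + ∫_0^L u'(x)^2 dx.
Compute u'(x) = 3 - 2*x.
Then u(x)^2 = x**4 - 6*x**3 + 7*x**2 + 6*x + 1 and u'(x)^2 = 4*x**2 - 12*x + 9.
Integrate each monomial from 0 to 1 using ∫_0^1 c·x^n dx = c·1^(n+1)/(n+1):
  ∫_0^1 u(x)^2 dx = ∫_0^1 (x^4 - 6*x^3 + 7*x^2 + 6*x + 1) dx. Term by term:
    ∫_0^1 x^4 dx = 1/5;  ∫_0^1 -6*x^3 dx = -3/2;  ∫_0^1 7*x^2 dx = 7/3;
    ∫_0^1 6*x dx = 3;  ∫_0^1 1 dx = 1.
  Sum: 1/5 − 3/2 + 7/3 + 3 + 1 = 151/30.
  ∫_0^1 u'(x)^2 dx = ∫_0^1 (4*x^2 - 12*x + 9) dx. Term by term:
    ∫_0^1 4*x^2 dx = 4/3;  ∫_0^1 -12*x dx = -6;  ∫_0^1 9 dx = 9.
  Sum: 4/3 − 6 + 9 = 13/3.
Adding: ||u||_{H^1}^2 = 151/30 + 13/3 = 281/30.


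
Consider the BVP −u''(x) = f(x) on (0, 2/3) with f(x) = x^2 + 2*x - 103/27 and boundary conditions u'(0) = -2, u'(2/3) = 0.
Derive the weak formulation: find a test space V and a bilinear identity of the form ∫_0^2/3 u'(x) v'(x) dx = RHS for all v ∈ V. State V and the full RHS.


V = H^1(0, 2/3) (v unrestricted at boundary; u is determined up to an additive constant); weak form: ∫_0^2/3 u'v' dx = ∫_0^2/3 (x^2 + 2*x - 103/27) v dx + 2·v(0) for all v ∈ V.

Multiply both sides by a test function v and integrate from 0 to 2/3:
  ∫_0^2/3 −u''(x) v(x) dx = ∫_0^2/3 f(x) v(x) dx.
Integrate the LHS by parts once:
  ∫_0^2/3 −u'' v dx = −[u'(x) v(x)]_0^2/3 + ∫_0^2/3 u'(x) v'(x) dx.
Thus ∫_0^2/3 u'(x) v'(x) dx = ∫_0^2/3 f(x) v(x) dx + [u'(x) v(x)]_0^2/3.
Choose V so that boundary terms are either known or forced to vanish.
u has inhomogeneous Neumann u'(0) = -2, u'(2/3) = 0. [u' v]_0^2/3 = (0)·v(2/3) − (-2)·v(0) = 2·v(0). Take V = H^1(0, 2/3); boundary term becomes part of RHS.
Weak formulation: find u (satisfying any essential BC) such that ∫_0^2/3 u'(x) v'(x) dx = ∫_0^2/3 f v dx + 2·v(0) for all v ∈ V (Neumann data are natural BCs: they enter the RHS as boundary terms).
Substituting f(x) = x^2 + 2*x - 103/27, the right-hand side is ∫_0^2/3 (x^2 + 2*x - 103/27) v dx + 2·v(0).
Compatibility check (pure Neumann): taking v ≡ 1 ∈ V gives 0 = ∫_0^2/3 f dx + (0) − (-2), i.e. ∫_0^2/3 f dx must equal u'(0) − u'(2/3) = -2. Indeed ∫_0^2/3 (x^2 + 2*x - 103/27) dx = -2, so the data are compatible. The solution is then unique only up to an additive constant (fix it e.g. by requiring ∫_0^2/3 u dx = 0).


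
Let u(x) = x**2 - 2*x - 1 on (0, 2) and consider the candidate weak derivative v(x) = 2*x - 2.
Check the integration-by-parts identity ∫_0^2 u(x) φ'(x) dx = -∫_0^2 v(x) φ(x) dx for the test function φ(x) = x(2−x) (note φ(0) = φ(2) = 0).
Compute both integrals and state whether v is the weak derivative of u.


LHS = 0, RHS = 0. Yes, v = u' weakly.

u(x) = x**2 - 2*x - 1, classical derivative u'(x) = 2*x - 2.
φ(x) = x(2−x), so φ'(x) = 2 - 2*x.
Note φ(0) = φ(2) = 0, so the boundary term u·φ vanishes.
LHS = ∫_0^2 u(x) φ'(x) dx = ∫_0^2 (-2*x^3 + 6*x^2 - 2*x - 2) dx. Term by term:
  ∫_0^2 -2*x^3 dx = -8;  ∫_0^2 6*x^2 dx = 16;  ∫_0^2 -2*x dx = -4;
  ∫_0^2 -2 dx = -4.
Sum: -8 + 16 − 4 − 4 = 0.
So LHS = 0.
∫_0^2 v(x) φ(x) dx = ∫_0^2 (-2*x^3 + 6*x^2 - 4*x) dx. Term by term:
  ∫_0^2 -2*x^3 dx = -8;  ∫_0^2 6*x^2 dx = 16;  ∫_0^2 -4*x dx = -8.
Sum: -8 + 16 − 8 = 0.
So RHS = -∫_0^2 v(x) φ(x) dx = 0.
LHS = RHS, so the identity holds for this test φ.
Moreover u is smooth here and v(x) = u'(x) = 2*x - 2 pointwise, so the identity holds for every test function. Hence v is the weak derivative of u.


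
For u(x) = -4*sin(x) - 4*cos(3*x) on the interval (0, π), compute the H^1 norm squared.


||u||_{H^1(0,π)}^2 = 96*π

u'(x) = 12*sin(3*x) - 4*cos(x).
Expand u² and (u')² and integrate term by term on (0, π), using: for integers n ≥ 1, ∫_0^π sin²(nx) dx = ∫_0^π cos²(nx) dx = π/2; for n ≠ n', ∫_0^π sin(nx)sin(n'x) dx = ∫_0^π cos(nx)cos(n'x) dx = 0; and by product-to-sum, ∫_0^π sin(nx)cos(n'x) dx = ½∫_0^π [sin((n+n')x) + sin((n−n')x)] dx, which is 0 when n+n' is even and 2n/(n²−n'²) when n+n' is odd (it need not vanish on (0, π)).
  u² squared terms: (-4)²·∫cos(3x)² dx = 16·π/2 = 8*π;  (-4)²·∫sin(x)² dx = 16·π/2 = 8*π.
  u² cross terms: 2·(-4)·(-4)·∫cos(3x)·sin(x) dx = 32·(0) = 0.
  So ∫_0^π u² dx = 8*π + 8*π + 0 = 16*π.
  (u')² squared terms: (-4)²·∫cos(x)² dx = 16·π/2 = 8*π;  (12)²·∫sin(3x)² dx = 144·π/2 = 72*π.
  (u')² cross terms: 2·(-4)·(12)·∫cos(x)·sin(3x) dx = -96·(0) = 0.
  So ∫_0^π (u')² dx = 8*π + 72*π + 0 = 80*π.
||u||_{H^1}^2 = (16*π) + (80*π) = 96*π.


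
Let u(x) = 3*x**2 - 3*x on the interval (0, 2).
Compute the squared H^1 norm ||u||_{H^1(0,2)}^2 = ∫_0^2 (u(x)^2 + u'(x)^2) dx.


||u||_{H^1}^2 = 258/5

The H^1 norm (squared) on an interval (0, L) is
  ||u||_{H^1}^2 = ∫_0^L u(x)^2 dx + ∫_0^L u'(x)^2 dx.
Compute u'(x) = 6*x - 3.
Then u(x)^2 = 9*x**4 - 18*x**3 + 9*x**2 and u'(x)^2 = 36*x**2 - 36*x + 9.
Integrate each monomial from 0 to 2 using ∫_0^2 c·x^n dx = c·2^(n+1)/(n+1):
  ∫_0^2 u(x)^2 dx = ∫_0^2 (9*x^4 - 18*x^3 + 9*x^2) dx. Term by term:
    ∫_0^2 9*x^4 dx = 288/5;  ∫_0^2 -18*x^3 dx = -72;  ∫_0^2 9*x^2 dx = 24.
  Sum: 288/5 − 72 + 24 = 48/5.
  ∫_0^2 u'(x)^2 dx = ∫_0^2 (36*x^2 - 36*x + 9) dx. Term by term:
    ∫_0^2 36*x^2 dx = 96;  ∫_0^2 -36*x dx = -72;  ∫_0^2 9 dx = 18.
  Sum: 96 − 72 + 18 = 42.
Adding: ||u||_{H^1}^2 = 48/5 + 42 = 258/5.


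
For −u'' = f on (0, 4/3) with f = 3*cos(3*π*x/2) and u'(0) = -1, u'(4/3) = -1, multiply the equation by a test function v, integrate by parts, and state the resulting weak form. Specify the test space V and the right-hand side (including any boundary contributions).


V = H^1(0, 4/3) (v unrestricted at boundary; u is determined up to an additive constant); weak form: ∫_0^4/3 u'v' dx = ∫_0^4/3 (3*cos(3*π*x/2)) v dx − v(4/3) + v(0) for all v ∈ V.

Multiply both sides by a test function v and integrate from 0 to 4/3:
  ∫_0^4/3 −u''(x) v(x) dx = ∫_0^4/3 f(x) v(x) dx.
Integrate the LHS by parts once:
  ∫_0^4/3 −u'' v dx = −[u'(x) v(x)]_0^4/3 + ∫_0^4/3 u'(x) v'(x) dx.
Thus ∫_0^4/3 u'(x) v'(x) dx = ∫_0^4/3 f(x) v(x) dx + [u'(x) v(x)]_0^4/3.
Choose V so that boundary terms are either known or forced to vanish.
u has inhomogeneous Neumann u'(0) = -1, u'(4/3) = -1. [u' v]_0^4/3 = (-1)·v(4/3) − (-1)·v(0) = − v(4/3) + v(0). Take V = H^1(0, 4/3); boundary term becomes part of RHS.
Weak formulation: find u (satisfying any essential BC) such that ∫_0^4/3 u'(x) v'(x) dx = ∫_0^4/3 f v dx − v(4/3) + v(0) for all v ∈ V (Neumann data are natural BCs: they enter the RHS as boundary terms).
Substituting f(x) = 3*cos(3*π*x/2), the right-hand side is ∫_0^4/3 (3*cos(3*π*x/2)) v dx − v(4/3) + v(0).
Compatibility check (pure Neumann): taking v ≡ 1 ∈ V gives 0 = ∫_0^4/3 f dx + (-1) − (-1), i.e. ∫_0^4/3 f dx must equal u'(0) − u'(4/3) = 0. Indeed ∫_0^4/3 (3*cos(3*π*x/2)) dx = 0, so the data are compatible. The solution is then unique only up to an additive constant (fix it e.g. by requiring ∫_0^4/3 u dx = 0).


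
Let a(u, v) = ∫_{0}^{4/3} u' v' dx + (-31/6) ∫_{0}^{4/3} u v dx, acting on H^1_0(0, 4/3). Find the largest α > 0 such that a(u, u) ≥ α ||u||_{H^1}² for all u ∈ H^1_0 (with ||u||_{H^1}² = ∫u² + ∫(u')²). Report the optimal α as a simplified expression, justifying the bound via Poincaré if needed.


α = (-248 + 27*π^2)/(3*(16 + 9*π^2))

Coercivity of a(·,·) on H^1_0(0, 4/3) means a(u, u) ≥ α ||u||_{H^1}² for every u ∈ H^1_0.
The interval has length L = 4/3, and Poincaré/coercivity depend only on L. Here a(u, u) = ∫(u')² + (-31/6)·∫u².
Here c = -31/6 < 0 with |c| < (π/L)² = 9*π^2/16, so coercivity still holds. The condition a(u,u) ≥ α||u||_{H^1}² reads (1−α)∫(u')² ≥ (α−c)∫u². Any admissible α is ≤ 1 (rapidly oscillating u have ∫u²/∫(u')² → 0), and α = 1 would force 0 ≥ (1−c)∫u², impossible since c < 1; so 1−α > 0. By the sharp Poincaré inequality on H^1_0 of an interval of length L, ∫(u')² ≥ (π/L)²∫u² with equality for the first sine mode sin(π(x−x₀)/L) (x₀ the left endpoint), so the inequality holds for all u iff (1−α)(π/L)² ≥ α − c, i.e. α ≤ ((π/L)² + c)/((π/L)² + 1) = (1 + c(L/π)²)/(1 + (L/π)²). (Direct route, valid since c ≤ 0: Poincaré gives c∫u² ≥ c(L/π)²∫(u')², so a(u,u) ≥ (1 + c(L/π)²)∫(u')², while ||u||_{H^1}² ≤ (1 + (L/π)²)∫(u')²; dividing yields the same α.) With (π/L)² = 9*π^2/16 and c = -31/6, the largest admissible constant is α = ((π/L)² + c)/((π/L)² + 1).
Simplifying, α = (-248 + 27*π^2)/(3*(16 + 9*π^2)).


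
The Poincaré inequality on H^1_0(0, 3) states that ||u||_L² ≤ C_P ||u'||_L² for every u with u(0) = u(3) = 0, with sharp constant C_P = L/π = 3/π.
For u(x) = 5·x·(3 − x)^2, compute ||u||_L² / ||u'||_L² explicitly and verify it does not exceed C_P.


||u||_L² / ||u'||_L² = 3*sqrt(14)/14 < C_P = 3/π.

u(x) = 5·x·(3 − x)^2, so u'(x) = 15*(x - 3)*(x - 1).
u(x) = 5·x·(3 − x)^2 vanishes at x = 0 and x = 3, so u ∈ H^1_0(0, 3). Differentiate via the product rule and integrate the resulting polynomials term by term.
  ∫_0^3 u² dx = ∫_0^3 (25*x^6 - 300*x^5 + 1350*x^4 - 2700*x^3 + 2025*x^2) dx. Term by term:
    ∫_0^3 25*x^6 dx = 54675/7;  ∫_0^3 -300*x^5 dx = -36450;  ∫_0^3 1350*x^4 dx = 65610;
    ∫_0^3 -2700*x^3 dx = -54675;  ∫_0^3 2025*x^2 dx = 18225.
  Sum: 54675/7 − 36450 + 65610 − 54675 + 18225 = 3645/7.
  ∫_0^3 (u')² dx = ∫_0^3 (225*x^4 - 1800*x^3 + 4950*x^2 - 5400*x + 2025) dx. Term by term:
    ∫_0^3 225*x^4 dx = 10935;  ∫_0^3 -1800*x^3 dx = -36450;  ∫_0^3 4950*x^2 dx = 44550;
    ∫_0^3 -5400*x dx = -24300;  ∫_0^3 2025 dx = 6075.
  Sum: 10935 − 36450 + 44550 − 24300 + 6075 = 810.
∫_0^3 u² dx = 3645/7, so ||u||_L² = 27*sqrt(35)/7.
∫_0^3 (u')² dx = 810, so ||u'||_L² = 9*sqrt(10).
Ratio ||u||_L² / ||u'||_L² = 3*sqrt(14)/14.
Sharp Poincaré constant on H^1_0(0, 3) is C_P = L/π = 3/π, achieved by sin(π/3·x).
A polynomial bump cannot attain the sharp Poincaré constant (only the first sine eigenfunction does), so the ratio is strictly less than C_P, consistent with ||u||_L² ≤ C_P ||u'||_L².


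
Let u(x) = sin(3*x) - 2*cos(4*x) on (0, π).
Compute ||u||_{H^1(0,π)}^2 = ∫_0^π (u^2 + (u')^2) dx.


||u||_{H^1(0,π)}^2 = 408/7 + 39*π

u'(x) = 8*sin(4*x) + 3*cos(3*x).
Expand u² and (u')² and integrate term by term on (0, π), using: for integers n ≥ 1, ∫_0^π sin²(nx) dx = ∫_0^π cos²(nx) dx = π/2; for n ≠ n', ∫_0^π sin(nx)sin(n'x) dx = ∫_0^π cos(nx)cos(n'x) dx = 0; and by product-to-sum, ∫_0^π sin(nx)cos(n'x) dx = ½∫_0^π [sin((n+n')x) + sin((n−n')x)] dx, which is 0 when n+n' is even and 2n/(n²−n'²) when n+n' is odd (it need not vanish on (0, π)).
  u² squared terms: (-2)²·∫cos(4x)² dx = 4·π/2 = 2*π;  (1)²·∫sin(3x)² dx = 1·π/2 = π/2.
  u² cross terms: 2·(-2)·(1)·∫cos(4x)·sin(3x) dx = -4·(-6/7) = 24/7.
  So ∫_0^π u² dx = 2*π + π/2 + 24/7 = 24/7 + 5*π/2.
  (u')² squared terms: (3)²·∫cos(3x)² dx = 9·π/2 = 9*π/2;  (8)²·∫sin(4x)² dx = 64·π/2 = 32*π.
  (u')² cross terms: 2·(3)·(8)·∫cos(3x)·sin(4x) dx = 48·(8/7) = 384/7.
  So ∫_0^π (u')² dx = 9*π/2 + 32*π + 384/7 = 384/7 + 73*π/2.
||u||_{H^1}^2 = (24/7 + 5*π/2) + (384/7 + 73*π/2) = 408/7 + 39*π.


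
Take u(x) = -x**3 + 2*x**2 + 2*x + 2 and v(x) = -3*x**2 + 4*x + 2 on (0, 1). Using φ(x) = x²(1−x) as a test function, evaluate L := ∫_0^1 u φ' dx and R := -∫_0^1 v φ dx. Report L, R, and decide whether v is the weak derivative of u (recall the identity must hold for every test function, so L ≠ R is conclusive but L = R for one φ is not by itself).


LHS = -4/15, RHS = -4/15. Yes, v = u' weakly.

u(x) = -x**3 + 2*x**2 + 2*x + 2, classical derivative u'(x) = -3*x**2 + 4*x + 2.
φ(x) = x²(1−x), so φ'(x) = x*(2 - 3*x).
Note φ(0) = φ(1) = 0, so the boundary term u·φ vanishes.
LHS = ∫_0^1 u(x) φ'(x) dx = ∫_0^1 (3*x^5 - 8*x^4 - 2*x^3 - 2*x^2 + 4*x) dx. Term by term:
  ∫_0^1 3*x^5 dx = 1/2;  ∫_0^1 -8*x^4 dx = -8/5;  ∫_0^1 -2*x^3 dx = -1/2;
  ∫_0^1 -2*x^2 dx = -2/3;  ∫_0^1 4*x dx = 2.
Sum: 1/2 − 8/5 − 1/2 − 2/3 + 2 = -4/15.
So LHS = -4/15.
∫_0^1 v(x) φ(x) dx = ∫_0^1 (3*x^5 - 7*x^4 + 2*x^3 + 2*x^2) dx. Term by term:
  ∫_0^1 3*x^5 dx = 1/2;  ∫_0^1 -7*x^4 dx = -7/5;  ∫_0^1 2*x^3 dx = 1/2;
  ∫_0^1 2*x^2 dx = 2/3.
Sum: 1/2 − 7/5 + 1/2 + 2/3 = 4/15.
So RHS = -∫_0^1 v(x) φ(x) dx = -4/15.
LHS = RHS, so the identity holds for this test φ.
Moreover u is smooth here and v(x) = u'(x) = -3*x**2 + 4*x + 2 pointwise, so the identity holds for every test function. Hence v is the weak derivative of u.


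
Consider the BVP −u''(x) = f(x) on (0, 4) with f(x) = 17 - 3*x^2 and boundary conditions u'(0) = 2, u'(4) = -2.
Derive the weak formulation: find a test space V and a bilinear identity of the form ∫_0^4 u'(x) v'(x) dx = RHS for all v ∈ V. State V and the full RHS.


V = H^1(0, 4) (v unrestricted at boundary; u is determined up to an additive constant); weak form: ∫_0^4 u'v' dx = ∫_0^4 (17 - 3*x^2) v dx − 2·v(4) − 2·v(0) for all v ∈ V.

Multiply both sides by a test function v and integrate from 0 to 4:
  ∫_0^4 −u''(x) v(x) dx = ∫_0^4 f(x) v(x) dx.
Integrate the LHS by parts once:
  ∫_0^4 −u'' v dx = −[u'(x) v(x)]_0^4 + ∫_0^4 u'(x) v'(x) dx.
Thus ∫_0^4 u'(x) v'(x) dx = ∫_0^4 f(x) v(x) dx + [u'(x) v(x)]_0^4.
Choose V so that boundary terms are either known or forced to vanish.
u has inhomogeneous Neumann u'(0) = 2, u'(4) = -2. [u' v]_0^4 = (-2)·v(4) − (2)·v(0) = − 2·v(4) − 2·v(0). Take V = H^1(0, 4); boundary term becomes part of RHS.
Weak formulation: find u (satisfying any essential BC) such that ∫_0^4 u'(x) v'(x) dx = ∫_0^4 f v dx − 2·v(4) − 2·v(0) for all v ∈ V (Neumann data are natural BCs: they enter the RHS as boundary terms).
Substituting f(x) = 17 - 3*x^2, the right-hand side is ∫_0^4 (17 - 3*x^2) v dx − 2·v(4) − 2·v(0).
Compatibility check (pure Neumann): taking v ≡ 1 ∈ V gives 0 = ∫_0^4 f dx + (-2) − (2), i.e. ∫_0^4 f dx must equal u'(0) − u'(4) = 4. Indeed ∫_0^4 (17 - 3*x^2) dx = 4, so the data are compatible. The solution is then unique only up to an additive constant (fix it e.g. by requiring ∫_0^4 u dx = 0).


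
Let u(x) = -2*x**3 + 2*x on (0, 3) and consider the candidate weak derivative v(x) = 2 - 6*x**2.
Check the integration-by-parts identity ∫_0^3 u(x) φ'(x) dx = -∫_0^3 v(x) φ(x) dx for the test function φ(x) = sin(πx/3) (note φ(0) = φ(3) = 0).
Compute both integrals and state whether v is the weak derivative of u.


LHS = -648/π^3 + 150/π, RHS = -648/π^3 + 150/π. Yes, v = u' weakly.

u(x) = -2*x**3 + 2*x, classical derivative u'(x) = 2 - 6*x**2.
φ(x) = sin(πx/3), so φ'(x) = π*cos(π*x/3)/3.
Note φ(0) = φ(3) = 0, so the boundary term u·φ vanishes.
LHS = ∫_0^3 u(x) φ'(x) dx = ∫_0^3 (-2*π*x^3*cos(π*x/3)/3 + 2*π*x*cos(π*x/3)/3) dx. Term by term:
  ∫_0^3 -2*π*x^3*cos(π*x/3)/3 dx = -648/π^3 + 162/π;  ∫_0^3 2*π*x*cos(π*x/3)/3 dx = -12/π.
Sum: -648/π^3 + 162/π − 12/π = -648/π^3 + 150/π.
So LHS = -648/π^3 + 150/π.
∫_0^3 v(x) φ(x) dx = ∫_0^3 (-6*x^2*sin(π*x/3) + 2*sin(π*x/3)) dx. Term by term:
  ∫_0^3 2*sin(π*x/3) dx = 12/π;  ∫_0^3 -6*x^2*sin(π*x/3) dx = -162/π + 648/π^3.
Sum: 12/π + -162/π + 648/π^3 = -150/π + 648/π^3.
So RHS = -∫_0^3 v(x) φ(x) dx = -648/π^3 + 150/π.
LHS = RHS, so the identity holds for this test φ.
Moreover u is smooth here and v(x) = u'(x) = 2 - 6*x**2 pointwise, so the identity holds for every test function. Hence v is the weak derivative of u.


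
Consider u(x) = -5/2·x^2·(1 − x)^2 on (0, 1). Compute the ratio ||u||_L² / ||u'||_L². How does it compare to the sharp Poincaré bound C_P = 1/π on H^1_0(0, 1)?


||u||_L² / ||u'||_L² = sqrt(3)/6 < C_P = 1/π.

u(x) = -5/2·x^2·(1 − x)^2, so u'(x) = 5*x*(x*(1 - x) - (x - 1)^2).
u(x) = -5/2·x^2·(1 − x)^2 vanishes at x = 0 and x = 1, so u ∈ H^1_0(0, 1). Differentiate via the product rule and integrate the resulting polynomials term by term.
  ∫_0^1 u² dx = ∫_0^1 (25*x^8/4 - 25*x^7 + 75*x^6/2 - 25*x^5 + 25*x^4/4) dx. Term by term:
    ∫_0^1 25*x^8/4 dx = 25/36;  ∫_0^1 -25*x^7 dx = -25/8;  ∫_0^1 75*x^6/2 dx = 75/14;
    ∫_0^1 -25*x^5 dx = -25/6;  ∫_0^1 25*x^4/4 dx = 5/4.
  Sum: 25/36 − 25/8 + 75/14 − 25/6 + 5/4 = 5/504.
  ∫_0^1 (u')² dx = ∫_0^1 (100*x^6 - 300*x^5 + 325*x^4 - 150*x^3 + 25*x^2) dx. Term by term:
    ∫_0^1 100*x^6 dx = 100/7;  ∫_0^1 -300*x^5 dx = -50;  ∫_0^1 325*x^4 dx = 65;
    ∫_0^1 -150*x^3 dx = -75/2;  ∫_0^1 25*x^2 dx = 25/3.
  Sum: 100/7 − 50 + 65 − 75/2 + 25/3 = 5/42.
∫_0^1 u² dx = 5/504, so ||u||_L² = sqrt(70)/84.
∫_0^1 (u')² dx = 5/42, so ||u'||_L² = sqrt(210)/42.
Ratio ||u||_L² / ||u'||_L² = sqrt(3)/6.
Sharp Poincaré constant on H^1_0(0, 1) is C_P = L/π = 1/π, achieved by sin(π·x).
A polynomial bump cannot attain the sharp Poincaré constant (only the first sine eigenfunction does), so the ratio is strictly less than C_P, consistent with ||u||_L² ≤ C_P ||u'||_L².


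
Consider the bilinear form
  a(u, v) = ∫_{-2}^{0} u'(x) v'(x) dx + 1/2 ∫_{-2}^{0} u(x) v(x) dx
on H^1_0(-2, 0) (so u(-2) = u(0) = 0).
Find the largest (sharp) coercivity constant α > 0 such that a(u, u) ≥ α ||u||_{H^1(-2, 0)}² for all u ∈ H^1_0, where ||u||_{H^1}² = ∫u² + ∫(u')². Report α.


α = (2 + π^2)/(4 + π^2)

Coercivity of a(·,·) on H^1_0(-2, 0) means a(u, u) ≥ α ||u||_{H^1}² for every u ∈ H^1_0.
The interval has length L = 2, and Poincaré/coercivity depend only on L. Here a(u, u) = ∫(u')² + (1/2)·∫u².
Here 0 < c = 1/2 < 1. The condition a(u,u) ≥ α||u||_{H^1}² reads (1−α)∫(u')² ≥ (α−c)∫u². Any admissible α is ≤ 1 (rapidly oscillating u have ∫u²/∫(u')² → 0), and α = 1 would force 0 ≥ (1−c)∫u², impossible since c < 1; so 1−α > 0. By the sharp Poincaré inequality on H^1_0 of an interval of length L, ∫(u')² ≥ (π/L)²∫u² with equality for the first sine mode sin(π(x−x₀)/L) (x₀ the left endpoint), so the inequality holds for all u iff (1−α)(π/L)² ≥ α − c, i.e. α ≤ ((π/L)² + c)/((π/L)² + 1) = (1 + c(L/π)²)/(1 + (L/π)²). With (π/L)² = π^2/4 and c = 1/2, the largest admissible constant is α = ((π/L)² + c)/((π/L)² + 1).
Simplifying, α = (2 + π^2)/(4 + π^2).


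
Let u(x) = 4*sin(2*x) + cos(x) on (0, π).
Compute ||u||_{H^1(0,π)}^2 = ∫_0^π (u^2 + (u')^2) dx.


||u||_{H^1(0,π)}^2 = 64/3 + 41*π

u'(x) = -sin(x) + 8*cos(2*x).
Expand u² and (u')² and integrate term by term on (0, π), using: for integers n ≥ 1, ∫_0^π sin²(nx) dx = ∫_0^π cos²(nx) dx = π/2; for n ≠ n', ∫_0^π sin(nx)sin(n'x) dx = ∫_0^π cos(nx)cos(n'x) dx = 0; and by product-to-sum, ∫_0^π sin(nx)cos(n'x) dx = ½∫_0^π [sin((n+n')x) + sin((n−n')x)] dx, which is 0 when n+n' is even and 2n/(n²−n'²) when n+n' is odd (it need not vanish on (0, π)).
  u² squared terms: (4)²·∫sin(2x)² dx = 16·π/2 = 8*π;  (1)²·∫cos(x)² dx = 1·π/2 = π/2.
  u² cross terms: 2·(4)·(1)·∫sin(2x)·cos(x) dx = 8·(4/3) = 32/3.
  So ∫_0^π u² dx = 8*π + π/2 + 32/3 = 32/3 + 17*π/2.
  (u')² squared terms: (-1)²·∫sin(x)² dx = 1·π/2 = π/2;  (8)²·∫cos(2x)² dx = 64·π/2 = 32*π.
  (u')² cross terms: 2·(-1)·(8)·∫sin(x)·cos(2x) dx = -16·(-2/3) = 32/3.
  So ∫_0^π (u')² dx = π/2 + 32*π + 32/3 = 32/3 + 65*π/2.
||u||_{H^1}^2 = (32/3 + 17*π/2) + (32/3 + 65*π/2) = 64/3 + 41*π.


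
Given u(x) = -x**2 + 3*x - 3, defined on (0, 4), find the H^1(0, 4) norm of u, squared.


||u||_{H^1}^2 = 872/15

The H^1 norm (squared) on an interval (0, L) is
  ||u||_{H^1}^2 = ∫_0^L u(x)^2 dx + ∫_0^L u'(x)^2 dx.
Compute u'(x) = 3 - 2*x.
Then u(x)^2 = x**4 - 6*x**3 + 15*x**2 - 18*x + 9 and u'(x)^2 = 4*x**2 - 12*x + 9.
Integrate each monomial from 0 to 4 using ∫_0^4 c·x^n dx = c·4^(n+1)/(n+1):
  ∫_0^4 u(x)^2 dx = ∫_0^4 (x^4 - 6*x^3 + 15*x^2 - 18*x + 9) dx. Term by term:
    ∫_0^4 x^4 dx = 1024/5;  ∫_0^4 -6*x^3 dx = -384;  ∫_0^4 15*x^2 dx = 320;
    ∫_0^4 -18*x dx = -144;  ∫_0^4 9 dx = 36.
  Sum: 1024/5 − 384 + 320 − 144 + 36 = 164/5.
  ∫_0^4 u'(x)^2 dx = ∫_0^4 (4*x^2 - 12*x + 9) dx. Term by term:
    ∫_0^4 4*x^2 dx = 256/3;  ∫_0^4 -12*x dx = -96;  ∫_0^4 9 dx = 36.
  Sum: 256/3 − 96 + 36 = 76/3.
Adding: ||u||_{H^1}^2 = 164/5 + 76/3 = 872/15.


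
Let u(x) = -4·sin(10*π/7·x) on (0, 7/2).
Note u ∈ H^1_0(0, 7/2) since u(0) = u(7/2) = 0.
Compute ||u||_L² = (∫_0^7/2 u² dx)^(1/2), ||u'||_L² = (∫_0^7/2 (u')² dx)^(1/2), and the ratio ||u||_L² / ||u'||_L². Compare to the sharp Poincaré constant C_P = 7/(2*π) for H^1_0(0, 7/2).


||u||_L² / ||u'||_L² = 7/(10*π) < C_P = 7/(2*π).

u(x) = -4·sin(10*π/7·x), so u'(x) = -40*π*cos(10*π*x/7)/7.
Writing u(x) = A·sin(kπx/L) with A = -4 and k = 5, use ∫_0^L sin²(kπx/L) dx = L/2 and ∫_0^L cos²(kπx/L) dx = L/2.
u² = 16·sin²(10*π/7·x) and (u')² = 1600*π^2/49·cos²(10*π/7·x), and each of sin², cos² integrates to L/2 = 7/4 over (0, 7/2).
∫_0^7/2 u² dx = 28, so ||u||_L² = 2*sqrt(7).
∫_0^7/2 (u')² dx = 400*π^2/7, so ||u'||_L² = 20*sqrt(7)*π/7.
Ratio ||u||_L² / ||u'||_L² = 7/(10*π).
Sharp Poincaré constant on H^1_0(0, 7/2) is C_P = L/π = 7/(2*π), achieved by sin(2*π/7·x).
This is the k = 5 harmonic; the ratio L/(kπ) is strictly less than C_P = L/π, consistent with the sharp inequality ||u||_L² ≤ C_P ||u'||_L².


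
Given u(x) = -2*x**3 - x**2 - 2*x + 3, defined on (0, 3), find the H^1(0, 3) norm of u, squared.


||u||_{H^1}^2 = 31512/7

The H^1 norm (squared) on an interval (0, L) is
  ||u||_{H^1}^2 = ∫_0^L u(x)^2 dx + ∫_0^L u'(x)^2 dx.
Compute u'(x) = -6*x**2 - 2*x - 2.
Then u(x)^2 = 4*x**6 + 4*x**5 + 9*x**4 - 8*x**3 - 2*x**2 - 12*x + 9 and u'(x)^2 = 36*x**4 + 24*x**3 + 28*x**2 + 8*x + 4.
Integrate each monomial from 0 to 3 using ∫_0^3 c·x^n dx = c·3^(n+1)/(n+1):
  ∫_0^3 u(x)^2 dx = ∫_0^3 (4*x^6 + 4*x^5 + 9*x^4 - 8*x^3 - 2*x^2 - 12*x + 9) dx. Term by term:
    ∫_0^3 4*x^6 dx = 8748/7;  ∫_0^3 4*x^5 dx = 486;  ∫_0^3 9*x^4 dx = 2187/5;
    ∫_0^3 -8*x^3 dx = -162;  ∫_0^3 -2*x^2 dx = -18;  ∫_0^3 -12*x dx = -54;
    ∫_0^3 9 dx = 27.
  Sum: 8748/7 + 486 + 2187/5 − 162 − 18 − 54 + 27 = 68814/35.
  ∫_0^3 u'(x)^2 dx = ∫_0^3 (36*x^4 + 24*x^3 + 28*x^2 + 8*x + 4) dx. Term by term:
    ∫_0^3 36*x^4 dx = 8748/5;  ∫_0^3 24*x^3 dx = 486;  ∫_0^3 28*x^2 dx = 252;
    ∫_0^3 8*x dx = 36;  ∫_0^3 4 dx = 12.
  Sum: 8748/5 + 486 + 252 + 36 + 12 = 12678/5.
Adding: ||u||_{H^1}^2 = 68814/35 + 12678/5 = 31512/7.


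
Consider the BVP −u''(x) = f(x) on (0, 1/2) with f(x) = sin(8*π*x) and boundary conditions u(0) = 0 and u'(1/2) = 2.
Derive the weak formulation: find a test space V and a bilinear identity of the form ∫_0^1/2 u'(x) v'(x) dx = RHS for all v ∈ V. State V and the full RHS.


V = {v ∈ H^1(0, 1/2) : v(0) = 0} (test functions vanish at x = 0 where u is specified); weak form: ∫_0^1/2 u'v' dx = ∫_0^1/2 (sin(8*π*x)) v dx + 2·v(1/2) for all v ∈ V.

Multiply both sides by a test function v and integrate from 0 to 1/2:
  ∫_0^1/2 −u''(x) v(x) dx = ∫_0^1/2 f(x) v(x) dx.
Integrate the LHS by parts once:
  ∫_0^1/2 −u'' v dx = −[u'(x) v(x)]_0^1/2 + ∫_0^1/2 u'(x) v'(x) dx.
Thus ∫_0^1/2 u'(x) v'(x) dx = ∫_0^1/2 f(x) v(x) dx + [u'(x) v(x)]_0^1/2.
Choose V so that boundary terms are either known or forced to vanish.
Mixed BC: u(0) = 0 (Dirichlet) and u'(1/2) = 2 (Neumann). Define V = {v ∈ H^1(0, 1/2) : v(0) = 0}. Then [u' v]_0^1/2 = u'(1/2)·v(1/2) − u'(0)·0 = 2·v(1/2).
Weak formulation: find u (satisfying any essential BC) such that ∫_0^1/2 u'(x) v'(x) dx = ∫_0^1/2 f v dx + 2·v(1/2) for all v ∈ V (Dirichlet at 0 absorbed into V; Neumann datum at x = 1/2 contributes the boundary term).
Substituting f(x) = sin(8*π*x), the right-hand side is ∫_0^1/2 (sin(8*π*x)) v dx + 2·v(1/2).


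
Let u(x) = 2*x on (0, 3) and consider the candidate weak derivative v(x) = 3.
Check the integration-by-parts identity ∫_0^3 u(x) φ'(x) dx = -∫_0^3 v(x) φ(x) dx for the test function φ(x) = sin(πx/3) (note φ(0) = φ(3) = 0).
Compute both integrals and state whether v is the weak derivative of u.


LHS = -12/π, RHS = -18/π. No, v is not the weak derivative of u.

u(x) = 2*x, classical derivative u'(x) = 2.
φ(x) = sin(πx/3), so φ'(x) = π*cos(π*x/3)/3.
Note φ(0) = φ(3) = 0, so the boundary term u·φ vanishes.
LHS = ∫_0^3 u(x) φ'(x) dx = ∫_0^3 (2*π*x*cos(π*x/3)/3) dx. Term by term:
  ∫_0^3 2*π*x*cos(π*x/3)/3 dx = -12/π.
So LHS = -12/π.
∫_0^3 v(x) φ(x) dx = ∫_0^3 (3*sin(π*x/3)) dx. Term by term:
  ∫_0^3 3*sin(π*x/3) dx = 18/π.
So RHS = -∫_0^3 v(x) φ(x) dx = -18/π.
LHS − RHS = 6/π ≠ 0, so the identity fails.
(For a valid weak derivative the identity must hold for EVERY test function, in particular this one. The failure shows v is NOT the weak derivative of u.)
Correct weak derivative would be u'(x) = 2.


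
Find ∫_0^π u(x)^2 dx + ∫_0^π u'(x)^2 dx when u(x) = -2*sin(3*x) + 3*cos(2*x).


||u||_{H^1(0,π)}^2 = -72 + 85*π/2

u'(x) = -6*sin(2*x) - 6*cos(3*x).
Expand u² and (u')² and integrate term by term on (0, π), using: for integers n ≥ 1, ∫_0^π sin²(nx) dx = ∫_0^π cos²(nx) dx = π/2; for n ≠ n', ∫_0^π sin(nx)sin(n'x) dx = ∫_0^π cos(nx)cos(n'x) dx = 0; and by product-to-sum, ∫_0^π sin(nx)cos(n'x) dx = ½∫_0^π [sin((n+n')x) + sin((n−n')x)] dx, which is 0 when n+n' is even and 2n/(n²−n'²) when n+n' is odd (it need not vanish on (0, π)).
  u² squared terms: (-2)²·∫sin(3x)² dx = 4·π/2 = 2*π;  (3)²·∫cos(2x)² dx = 9·π/2 = 9*π/2.
  u² cross terms: 2·(-2)·(3)·∫sin(3x)·cos(2x) dx = -12·(6/5) = -72/5.
  So ∫_0^π u² dx = 2*π + 9*π/2 − 72/5 = -72/5 + 13*π/2.
  (u')² squared terms: (-6)²·∫cos(3x)² dx = 36·π/2 = 18*π;  (-6)²·∫sin(2x)² dx = 36·π/2 = 18*π.
  (u')² cross terms: 2·(-6)·(-6)·∫cos(3x)·sin(2x) dx = 72·(-4/5) = -288/5.
  So ∫_0^π (u')² dx = 18*π + 18*π − 288/5 = -288/5 + 36*π.
||u||_{H^1}^2 = (-72/5 + 13*π/2) + (-288/5 + 36*π) = -72 + 85*π/2.


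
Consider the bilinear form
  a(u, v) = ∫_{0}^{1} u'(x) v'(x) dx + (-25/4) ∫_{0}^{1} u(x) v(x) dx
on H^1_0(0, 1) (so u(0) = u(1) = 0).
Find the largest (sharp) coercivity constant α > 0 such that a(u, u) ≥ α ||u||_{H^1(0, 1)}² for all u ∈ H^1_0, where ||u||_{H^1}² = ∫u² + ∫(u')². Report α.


α = (-25/4 + π^2)/(1 + π^2)

Coercivity of a(·,·) on H^1_0(0, 1) means a(u, u) ≥ α ||u||_{H^1}² for every u ∈ H^1_0.
The interval has length L = 1, and Poincaré/coercivity depend only on L. Here a(u, u) = ∫(u')² + (-25/4)·∫u².
Here c = -25/4 < 0 with |c| < (π/L)² = π^2, so coercivity still holds. The condition a(u,u) ≥ α||u||_{H^1}² reads (1−α)∫(u')² ≥ (α−c)∫u². Any admissible α is ≤ 1 (rapidly oscillating u have ∫u²/∫(u')² → 0), and α = 1 would force 0 ≥ (1−c)∫u², impossible since c < 1; so 1−α > 0. By the sharp Poincaré inequality on H^1_0 of an interval of length L, ∫(u')² ≥ (π/L)²∫u² with equality for the first sine mode sin(π(x−x₀)/L) (x₀ the left endpoint), so the inequality holds for all u iff (1−α)(π/L)² ≥ α − c, i.e. α ≤ ((π/L)² + c)/((π/L)² + 1) = (1 + c(L/π)²)/(1 + (L/π)²). (Direct route, valid since c ≤ 0: Poincaré gives c∫u² ≥ c(L/π)²∫(u')², so a(u,u) ≥ (1 + c(L/π)²)∫(u')², while ||u||_{H^1}² ≤ (1 + (L/π)²)∫(u')²; dividing yields the same α.) With (π/L)² = π^2 and c = -25/4, the largest admissible constant is α = ((π/L)² + c)/((π/L)² + 1).
Simplifying, α = (-25/4 + π^2)/(1 + π^2).


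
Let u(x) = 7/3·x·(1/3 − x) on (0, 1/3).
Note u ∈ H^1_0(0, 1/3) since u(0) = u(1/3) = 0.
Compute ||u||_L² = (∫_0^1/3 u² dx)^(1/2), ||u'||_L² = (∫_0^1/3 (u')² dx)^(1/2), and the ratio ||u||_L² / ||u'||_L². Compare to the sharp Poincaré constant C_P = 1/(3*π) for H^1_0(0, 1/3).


||u||_L² / ||u'||_L² = sqrt(10)/30 < C_P = 1/(3*π).

u(x) = 7/3·x·(1/3 − x), so u'(x) = 7/9 - 14*x/3.
u(x) = 7/3·x·(1/3 − x) vanishes at x = 0 and x = 1/3, so u ∈ H^1_0(0, 1/3). Differentiate via the product rule and integrate the resulting polynomials term by term.
  ∫_0^1/3 u² dx = ∫_0^1/3 (49*x^4/9 - 98*x^3/27 + 49*x^2/81) dx. Term by term:
    ∫_0^1/3 49*x^4/9 dx = 49/10935;  ∫_0^1/3 -98*x^3/27 dx = -49/4374;  ∫_0^1/3 49*x^2/81 dx = 49/6561.
  Sum: 49/10935 − 49/4374 + 49/6561 = 49/65610.
  ∫_0^1/3 (u')² dx = ∫_0^1/3 (196*x^2/9 - 196*x/27 + 49/81) dx. Term by term:
    ∫_0^1/3 196*x^2/9 dx = 196/729;  ∫_0^1/3 -196*x/27 dx = -98/243;  ∫_0^1/3 49/81 dx = 49/243.
  Sum: 196/729 − 98/243 + 49/243 = 49/729.
∫_0^1/3 u² dx = 49/65610, so ||u||_L² = 7*sqrt(10)/810.
∫_0^1/3 (u')² dx = 49/729, so ||u'||_L² = 7/27.
Ratio ||u||_L² / ||u'||_L² = sqrt(10)/30.
Sharp Poincaré constant on H^1_0(0, 1/3) is C_P = L/π = 1/(3*π), achieved by sin(3*π·x).
A polynomial bump cannot attain the sharp Poincaré constant (only the first sine eigenfunction does), so the ratio is strictly less than C_P, consistent with ||u||_L² ≤ C_P ||u'||_L².


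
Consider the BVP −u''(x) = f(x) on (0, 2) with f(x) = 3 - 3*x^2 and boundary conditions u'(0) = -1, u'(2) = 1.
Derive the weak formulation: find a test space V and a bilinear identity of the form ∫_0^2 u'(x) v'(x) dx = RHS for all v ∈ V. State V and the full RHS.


V = H^1(0, 2) (v unrestricted at boundary; u is determined up to an additive constant); weak form: ∫_0^2 u'v' dx = ∫_0^2 (3 - 3*x^2) v dx + v(2) + v(0) for all v ∈ V.

Multiply both sides by a test function v and integrate from 0 to 2:
  ∫_0^2 −u''(x) v(x) dx = ∫_0^2 f(x) v(x) dx.
Integrate the LHS by parts once:
  ∫_0^2 −u'' v dx = −[u'(x) v(x)]_0^2 + ∫_0^2 u'(x) v'(x) dx.
Thus ∫_0^2 u'(x) v'(x) dx = ∫_0^2 f(x) v(x) dx + [u'(x) v(x)]_0^2.
Choose V so that boundary terms are either known or forced to vanish.
u has inhomogeneous Neumann u'(0) = -1, u'(2) = 1. [u' v]_0^2 = (1)·v(2) − (-1)·v(0) = v(2) + v(0). Take V = H^1(0, 2); boundary term becomes part of RHS.
Weak formulation: find u (satisfying any essential BC) such that ∫_0^2 u'(x) v'(x) dx = ∫_0^2 f v dx + v(2) + v(0) for all v ∈ V (Neumann data are natural BCs: they enter the RHS as boundary terms).
Substituting f(x) = 3 - 3*x^2, the right-hand side is ∫_0^2 (3 - 3*x^2) v dx + v(2) + v(0).
Compatibility check (pure Neumann): taking v ≡ 1 ∈ V gives 0 = ∫_0^2 f dx + (1) − (-1), i.e. ∫_0^2 f dx must equal u'(0) − u'(2) = -2. Indeed ∫_0^2 (3 - 3*x^2) dx = -2, so the data are compatible. The solution is then unique only up to an additive constant (fix it e.g. by requiring ∫_0^2 u dx = 0).


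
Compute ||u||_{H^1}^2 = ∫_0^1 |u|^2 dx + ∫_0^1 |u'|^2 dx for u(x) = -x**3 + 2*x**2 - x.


||u||_{H^1}^2 = 1/7

The H^1 norm (squared) on an interval (0, L) is
  ||u||_{H^1}^2 = ∫_0^L u(x)^2 dx + ∫_0^L u'(x)^2 dx.
Compute u'(x) = -3*x**2 + 4*x - 1.
Then u(x)^2 = x**6 - 4*x**5 + 6*x**4 - 4*x**3 + x**2 and u'(x)^2 = 9*x**4 - 24*x**3 + 22*x**2 - 8*x + 1.
Integrate each monomial from 0 to 1 using ∫_0^1 c·x^n dx = c·1^(n+1)/(n+1):
  ∫_0^1 u(x)^2 dx = ∫_0^1 (x^6 - 4*x^5 + 6*x^4 - 4*x^3 + x^2) dx. Term by term:
    ∫_0^1 x^6 dx = 1/7;  ∫_0^1 -4*x^5 dx = -2/3;  ∫_0^1 6*x^4 dx = 6/5;
    ∫_0^1 -4*x^3 dx = -1;  ∫_0^1 x^2 dx = 1/3.
  Sum: 1/7 − 2/3 + 6/5 − 1 + 1/3 = 1/105.
  ∫_0^1 u'(x)^2 dx = ∫_0^1 (9*x^4 - 24*x^3 + 22*x^2 - 8*x + 1) dx. Term by term:
    ∫_0^1 9*x^4 dx = 9/5;  ∫_0^1 -24*x^3 dx = -6;  ∫_0^1 22*x^2 dx = 22/3;
    ∫_0^1 -8*x dx = -4;  ∫_0^1 1 dx = 1.
  Sum: 9/5 − 6 + 22/3 − 4 + 1 = 2/15.
Adding: ||u||_{H^1}^2 = 1/105 + 2/15 = 1/7.
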